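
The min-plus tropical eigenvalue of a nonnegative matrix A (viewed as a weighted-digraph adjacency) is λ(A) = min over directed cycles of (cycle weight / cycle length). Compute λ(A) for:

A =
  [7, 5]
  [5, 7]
λ(A) = 5

Enumerate directed cycles and compute their means (weight / length). Sample:
  cycle 0 → 0: weight = 7, length = 1, mean = 7/1 ≈ 7.000
  cycle 1 → 1: weight = 7, length = 1, mean = 7/1 ≈ 7.000
  cycle 0 → 1 → 0: weight = 10, length = 2, mean = 10/2 ≈ 5.000
  cycle 1 → 0 → 1: weight = 10, length = 2, mean = 10/2 ≈ 5.000
Minimum mean = 5.000, attained e.g. along the cycle 0 → 1 → 0 with weight 10 and length 2. So λ(A) = 10/2 = 5.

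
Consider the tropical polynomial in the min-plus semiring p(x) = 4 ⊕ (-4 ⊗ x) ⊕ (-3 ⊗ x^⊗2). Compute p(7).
p(7) = 3

A tropical monomial a ⊗ x^⊗i evaluates to a + i · x. Evaluating each term at x = 7:
  Term 0 contributes 4 + 0 · 7 = 4
  Term 1 contributes -4 + 1 · 7 = 3
  Term 2 contributes -3 + 2 · 7 = 11
p(7) = ⊕ of these = min[4, 3, 11] = 3.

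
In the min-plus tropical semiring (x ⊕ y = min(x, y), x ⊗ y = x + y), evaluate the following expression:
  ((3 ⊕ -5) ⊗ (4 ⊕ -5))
((3 ⊕ -5) ⊗ (4 ⊕ -5)) = -10

Expand innermost to outermost. Recall ⊕ takes the minimum of its arguments and ⊗ takes their sum. Working out the expression ((3 ⊕ -5) ⊗ (4 ⊕ -5)) gives -10.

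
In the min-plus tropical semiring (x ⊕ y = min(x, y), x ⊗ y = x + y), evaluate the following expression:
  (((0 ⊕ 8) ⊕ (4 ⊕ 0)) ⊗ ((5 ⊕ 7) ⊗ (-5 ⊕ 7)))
(((0 ⊕ 8) ⊕ (4 ⊕ 0)) ⊗ ((5 ⊕ 7) ⊗ (-5 ⊕ 7))) = 0

Expand innermost to outermost. Recall ⊕ takes the minimum of its arguments and ⊗ takes their sum. Working out the expression (((0 ⊕ 8) ⊕ (4 ⊕ 0)) ⊗ ((5 ⊕ 7) ⊗ (-5 ⊕ 7))) gives 0.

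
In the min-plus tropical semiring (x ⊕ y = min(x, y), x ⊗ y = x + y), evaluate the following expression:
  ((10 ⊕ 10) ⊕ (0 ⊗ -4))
((10 ⊕ 10) ⊕ (0 ⊗ -4)) = -4

Expand innermost to outermost. Recall ⊕ takes the minimum of its arguments and ⊗ takes their sum. Working out the expression ((10 ⊕ 10) ⊕ (0 ⊗ -4)) gives -4.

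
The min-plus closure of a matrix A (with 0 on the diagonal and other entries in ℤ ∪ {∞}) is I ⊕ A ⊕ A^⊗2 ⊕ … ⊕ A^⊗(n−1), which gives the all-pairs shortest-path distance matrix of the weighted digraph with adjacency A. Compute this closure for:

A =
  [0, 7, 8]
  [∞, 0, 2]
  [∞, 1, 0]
Closure =
  [0, 7, 8]
  [∞, 0, 2]
  [∞, 1, 0]

This is the Floyd-Warshall all-pairs shortest-path computation. For each intermediate vertex k = 0, 1, …, 2, update dist[i][j] ← min(dist[i][j], dist[i][k] + dist[k][j]). The final matrix gives, for each (i, j), the minimum total weight of any directed path from i to j (possibly empty when i = j).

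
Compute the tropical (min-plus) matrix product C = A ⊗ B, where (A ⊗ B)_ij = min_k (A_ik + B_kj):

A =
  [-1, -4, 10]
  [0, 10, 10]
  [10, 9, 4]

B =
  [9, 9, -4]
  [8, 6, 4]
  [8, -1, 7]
A ⊗ B =
  [4, 2, -5]
  [9, 9, -4]
  [12, 3, 6]

Apply the min-plus product entry-by-entry:
  C[0][0] = min over k of (A[0][0] + B[0][0] = -1 + 9 = 8, A[0][1] + B[1][0] = -4 + 8 = 4, A[0][2] + B[2][0] = 10 + 8 = 18) = 4 (attained at k = 1)
  C[0][1] = min over k of (A[0][0] + B[0][1] = -1 + 9 = 8, A[0][1] + B[1][1] = -4 + 6 = 2, A[0][2] + B[2][1] = 10 + -1 = 9) = 2 (attained at k = 1)
  C[0][2] = min over k of (A[0][0] + B[0][2] = -1 + -4 = -5, A[0][1] + B[1][2] = -4 + 4 = 0, A[0][2] + B[2][2] = 10 + 7 = 17) = -5 (attained at k = 0)
  C[1][0] = min over k of (A[1][0] + B[0][0] = 0 + 9 = 9, A[1][1] + B[1][0] = 10 + 8 = 18, A[1][2] + B[2][0] = 10 + 8 = 18) = 9 (attained at k = 0)
  C[1][1] = min over k of (A[1][0] + B[0][1] = 0 + 9 = 9, A[1][1] + B[1][1] = 10 + 6 = 16, A[1][2] + B[2][1] = 10 + -1 = 9) = 9 (attained at k = 0)
  C[1][2] = min over k of (A[1][0] + B[0][2] = 0 + -4 = -4, A[1][1] + B[1][2] = 10 + 4 = 14, A[1][2] + B[2][2] = 10 + 7 = 17) = -4 (attained at k = 0)
  C[2][0] = min over k of (A[2][0] + B[0][0] = 10 + 9 = 19, A[2][1] + B[1][0] = 9 + 8 = 17, A[2][2] + B[2][0] = 4 + 8 = 12) = 12 (attained at k = 2)
  C[2][1] = min over k of (A[2][0] + B[0][1] = 10 + 9 = 19, A[2][1] + B[1][1] = 9 + 6 = 15, A[2][2] + B[2][1] = 4 + -1 = 3) = 3 (attained at k = 2)
  C[2][2] = min over k of (A[2][0] + B[0][2] = 10 + -4 = 6, A[2][1] + B[1][2] = 9 + 4 = 13, A[2][2] + B[2][2] = 4 + 7 = 11) = 6 (attained at k = 0)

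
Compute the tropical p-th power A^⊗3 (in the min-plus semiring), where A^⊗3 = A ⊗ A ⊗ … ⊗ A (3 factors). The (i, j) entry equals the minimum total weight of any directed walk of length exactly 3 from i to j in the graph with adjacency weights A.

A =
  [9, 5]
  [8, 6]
A^⊗3 =
  [19, 17]
  [20, 18]

Each entry (A^⊗3)_ij equals the minimum over all length-3 walks i = v_0 → v_1 → … → v_3 = j of Σ_t A[v_t][v_{t+1}]. For example, for (i, j) = (0, 1) we minimise over 4 possible intermediate vertex sequences; the minimum is 17, attained along the walk 0 → 1 → 1 → 1.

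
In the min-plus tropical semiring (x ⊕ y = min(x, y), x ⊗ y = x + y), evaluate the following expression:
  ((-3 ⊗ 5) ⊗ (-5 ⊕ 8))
((-3 ⊗ 5) ⊗ (-5 ⊕ 8)) = -3

Expand innermost to outermost. Recall ⊕ takes the minimum of its arguments and ⊗ takes their sum. Working out the expression ((-3 ⊗ 5) ⊗ (-5 ⊕ 8)) gives -3.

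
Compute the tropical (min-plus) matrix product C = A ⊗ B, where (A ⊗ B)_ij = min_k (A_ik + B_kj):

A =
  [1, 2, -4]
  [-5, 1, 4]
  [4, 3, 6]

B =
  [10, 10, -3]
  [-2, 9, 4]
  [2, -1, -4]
A ⊗ B =
  [-2, -5, -8]
  [-1, 3, -8]
  [1, 5, 1]

Apply the min-plus product entry-by-entry:
  C[0][0] = min over k of (A[0][0] + B[0][0] = 1 + 10 = 11, A[0][1] + B[1][0] = 2 + -2 = 0, A[0][2] + B[2][0] = -4 + 2 = -2) = -2 (attained at k = 2)
  C[0][1] = min over k of (A[0][0] + B[0][1] = 1 + 10 = 11, A[0][1] + B[1][1] = 2 + 9 = 11, A[0][2] + B[2][1] = -4 + -1 = -5) = -5 (attained at k = 2)
  C[0][2] = min over k of (A[0][0] + B[0][2] = 1 + -3 = -2, A[0][1] + B[1][2] = 2 + 4 = 6, A[0][2] + B[2][2] = -4 + -4 = -8) = -8 (attained at k = 2)
  C[1][0] = min over k of (A[1][0] + B[0][0] = -5 + 10 = 5, A[1][1] + B[1][0] = 1 + -2 = -1, A[1][2] + B[2][0] = 4 + 2 = 6) = -1 (attained at k = 1)
  C[1][1] = min over k of (A[1][0] + B[0][1] = -5 + 10 = 5, A[1][1] + B[1][1] = 1 + 9 = 10, A[1][2] + B[2][1] = 4 + -1 = 3) = 3 (attained at k = 2)
  C[1][2] = min over k of (A[1][0] + B[0][2] = -5 + -3 = -8, A[1][1] + B[1][2] = 1 + 4 = 5, A[1][2] + B[2][2] = 4 + -4 = 0) = -8 (attained at k = 0)
  C[2][0] = min over k of (A[2][0] + B[0][0] = 4 + 10 = 14, A[2][1] + B[1][0] = 3 + -2 = 1, A[2][2] + B[2][0] = 6 + 2 = 8) = 1 (attained at k = 1)
  C[2][1] = min over k of (A[2][0] + B[0][1] = 4 + 10 = 14, A[2][1] + B[1][1] = 3 + 9 = 12, A[2][2] + B[2][1] = 6 + -1 = 5) = 5 (attained at k = 2)
  C[2][2] = min over k of (A[2][0] + B[0][2] = 4 + -3 = 1, A[2][1] + B[1][2] = 3 + 4 = 7, A[2][2] + B[2][2] = 6 + -4 = 2) = 1 (attained at k = 0)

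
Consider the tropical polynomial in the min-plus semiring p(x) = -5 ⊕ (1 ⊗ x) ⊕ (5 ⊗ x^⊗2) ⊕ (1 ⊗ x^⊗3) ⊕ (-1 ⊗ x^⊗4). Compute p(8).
p(8) = -5

A tropical monomial a ⊗ x^⊗i evaluates to a + i · x. Evaluating each term at x = 8:
  Term 0 contributes -5 + 0 · 8 = -5
  Term 1 contributes 1 + 1 · 8 = 9
  Term 2 contributes 5 + 2 · 8 = 21
  Term 3 contributes 1 + 3 · 8 = 25
  Term 4 contributes -1 + 4 · 8 = 31
p(8) = ⊕ of these = min[-5, 9, 21, 25, 31] = -5.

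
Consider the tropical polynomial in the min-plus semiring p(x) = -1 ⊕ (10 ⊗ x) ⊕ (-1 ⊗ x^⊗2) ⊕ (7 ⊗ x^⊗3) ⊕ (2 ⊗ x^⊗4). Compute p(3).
p(3) = -1

A tropical monomial a ⊗ x^⊗i evaluates to a + i · x. Evaluating each term at x = 3:
  Term 0 contributes -1 + 0 · 3 = -1
  Term 1 contributes 10 + 1 · 3 = 13
  Term 2 contributes -1 + 2 · 3 = 5
  Term 3 contributes 7 + 3 · 3 = 16
  Term 4 contributes 2 + 4 · 3 = 14
p(3) = ⊕ of these = min[-1, 13, 5, 16, 14] = -1.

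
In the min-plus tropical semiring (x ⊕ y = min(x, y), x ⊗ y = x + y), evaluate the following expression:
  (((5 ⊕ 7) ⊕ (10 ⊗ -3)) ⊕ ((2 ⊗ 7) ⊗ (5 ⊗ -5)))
(((5 ⊕ 7) ⊕ (10 ⊗ -3)) ⊕ ((2 ⊗ 7) ⊗ (5 ⊗ -5))) = 5

Expand innermost to outermost. Recall ⊕ takes the minimum of its arguments and ⊗ takes their sum. Working out the expression (((5 ⊕ 7) ⊕ (10 ⊗ -3)) ⊕ ((2 ⊗ 7) ⊗ (5 ⊗ -5))) gives 5.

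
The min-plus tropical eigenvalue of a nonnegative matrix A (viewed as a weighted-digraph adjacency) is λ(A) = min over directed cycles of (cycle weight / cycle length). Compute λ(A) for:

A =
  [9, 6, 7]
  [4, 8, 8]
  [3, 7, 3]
λ(A) = 3

Enumerate directed cycles and compute their means (weight / length). Sample:
  cycle 0 → 0: weight = 9, length = 1, mean = 9/1 ≈ 9.000
  cycle 1 → 1: weight = 8, length = 1, mean = 8/1 ≈ 8.000
  cycle 2 → 2: weight = 3, length = 1, mean = 3/1 ≈ 3.000
  cycle 0 → 1 → 0: weight = 10, length = 2, mean = 10/2 ≈ 5.000
  cycle 0 → 2 → 0: weight = 10, length = 2, mean = 10/2 ≈ 5.000
  cycle 1 → 0 → 1: weight = 10, length = 2, mean = 10/2 ≈ 5.000
Minimum mean = 3.000, attained e.g. along the cycle 2 → 2 with weight 3 and length 1. So λ(A) = 3/1 = 3.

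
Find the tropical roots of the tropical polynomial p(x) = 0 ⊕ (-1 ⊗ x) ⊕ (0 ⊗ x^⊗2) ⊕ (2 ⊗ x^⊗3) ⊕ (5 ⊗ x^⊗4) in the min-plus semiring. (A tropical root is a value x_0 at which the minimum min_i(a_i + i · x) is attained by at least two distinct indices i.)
Roots: {-3, -2, -1, 1}

Each tropical root is a break point of the lower envelope of the lines y = a_i + i · x (there are 5 lines, with slopes 0, 1, ..., 4). Only the lines that attain the minimum somewhere contribute to roots; other lines are dominated. Here the surviving (envelope) indices are i = 4, i = 3, i = 2, i = 1, i = 0.
Intersections between consecutive envelope lines give the roots: for adjacent envelope indices i < j the intersection is x = (a_i − a_j) / (j − i). Reading off the sorted break points: {-3, -2, -1, 1}.
Verification: at each break x_0, at least two indices attain the minimum of min_i(a_i + i · x_0).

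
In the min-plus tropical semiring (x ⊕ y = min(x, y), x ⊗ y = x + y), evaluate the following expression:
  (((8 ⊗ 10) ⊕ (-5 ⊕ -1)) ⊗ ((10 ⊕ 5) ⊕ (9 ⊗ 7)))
(((8 ⊗ 10) ⊕ (-5 ⊕ -1)) ⊗ ((10 ⊕ 5) ⊕ (9 ⊗ 7))) = 0

Expand innermost to outermost. Recall ⊕ takes the minimum of its arguments and ⊗ takes their sum. Working out the expression (((8 ⊗ 10) ⊕ (-5 ⊕ -1)) ⊗ ((10 ⊕ 5) ⊕ (9 ⊗ 7))) gives 0.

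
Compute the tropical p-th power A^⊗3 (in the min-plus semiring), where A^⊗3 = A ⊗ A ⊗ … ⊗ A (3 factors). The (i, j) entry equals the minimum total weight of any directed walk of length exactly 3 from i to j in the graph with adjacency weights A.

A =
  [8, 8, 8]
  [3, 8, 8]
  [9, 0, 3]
A^⊗3 =
  [11, 11, 14]
  [11, 11, 14]
  [6, 6, 9]

Each entry (A^⊗3)_ij equals the minimum over all length-3 walks i = v_0 → v_1 → … → v_3 = j of Σ_t A[v_t][v_{t+1}]. For example, for (i, j) = (0, 2) we minimise over 9 possible intermediate vertex sequences; the minimum is 14, attained along the walk 0 → 2 → 2 → 2.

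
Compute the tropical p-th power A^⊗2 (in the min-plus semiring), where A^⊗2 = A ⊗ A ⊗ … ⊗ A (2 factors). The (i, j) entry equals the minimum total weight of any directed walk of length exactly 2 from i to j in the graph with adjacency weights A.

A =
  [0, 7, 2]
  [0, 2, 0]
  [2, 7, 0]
A^⊗2 =
  [0, 7, 2]
  [0, 4, 0]
  [2, 7, 0]

Each entry (A^⊗2)_ij equals the minimum over all length-2 walks i = v_0 → v_1 → … → v_2 = j of Σ_t A[v_t][v_{t+1}]. For example, for (i, j) = (0, 2) we minimise over 3 possible intermediate vertex sequences; the minimum is 2, attained along the walk 0 → 0 → 2.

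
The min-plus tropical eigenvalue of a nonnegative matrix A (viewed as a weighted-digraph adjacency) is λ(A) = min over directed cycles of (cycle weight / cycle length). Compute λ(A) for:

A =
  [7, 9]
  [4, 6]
λ(A) = 6

Enumerate directed cycles and compute their means (weight / length). Sample:
  cycle 0 → 0: weight = 7, length = 1, mean = 7/1 ≈ 7.000
  cycle 1 → 1: weight = 6, length = 1, mean = 6/1 ≈ 6.000
  cycle 0 → 1 → 0: weight = 13, length = 2, mean = 13/2 ≈ 6.500
  cycle 1 → 0 → 1: weight = 13, length = 2, mean = 13/2 ≈ 6.500
Minimum mean = 6.000, attained e.g. along the cycle 1 → 1 with weight 6 and length 1. So λ(A) = 6/1 = 6.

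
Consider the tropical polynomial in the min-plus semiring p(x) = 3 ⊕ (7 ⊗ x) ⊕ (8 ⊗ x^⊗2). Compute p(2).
p(2) = 3

A tropical monomial a ⊗ x^⊗i evaluates to a + i · x. Evaluating each term at x = 2:
  Term 0 contributes 3 + 0 · 2 = 3
  Term 1 contributes 7 + 1 · 2 = 9
  Term 2 contributes 8 + 2 · 2 = 12
p(2) = ⊕ of these = min[3, 9, 12] = 3.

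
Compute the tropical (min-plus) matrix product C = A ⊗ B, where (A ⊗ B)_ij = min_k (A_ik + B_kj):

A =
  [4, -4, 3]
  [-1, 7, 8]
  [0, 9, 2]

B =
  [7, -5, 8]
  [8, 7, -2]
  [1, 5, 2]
A ⊗ B =
  [4, -1, -6]
  [6, -6, 5]
  [3, -5, 4]

Apply the min-plus product entry-by-entry:
  C[0][0] = min over k of (A[0][0] + B[0][0] = 4 + 7 = 11, A[0][1] + B[1][0] = -4 + 8 = 4, A[0][2] + B[2][0] = 3 + 1 = 4) = 4 (attained at k = 1)
  C[0][1] = min over k of (A[0][0] + B[0][1] = 4 + -5 = -1, A[0][1] + B[1][1] = -4 + 7 = 3, A[0][2] + B[2][1] = 3 + 5 = 8) = -1 (attained at k = 0)
  C[0][2] = min over k of (A[0][0] + B[0][2] = 4 + 8 = 12, A[0][1] + B[1][2] = -4 + -2 = -6, A[0][2] + B[2][2] = 3 + 2 = 5) = -6 (attained at k = 1)
  C[1][0] = min over k of (A[1][0] + B[0][0] = -1 + 7 = 6, A[1][1] + B[1][0] = 7 + 8 = 15, A[1][2] + B[2][0] = 8 + 1 = 9) = 6 (attained at k = 0)
  C[1][1] = min over k of (A[1][0] + B[0][1] = -1 + -5 = -6, A[1][1] + B[1][1] = 7 + 7 = 14, A[1][2] + B[2][1] = 8 + 5 = 13) = -6 (attained at k = 0)
  C[1][2] = min over k of (A[1][0] + B[0][2] = -1 + 8 = 7, A[1][1] + B[1][2] = 7 + -2 = 5, A[1][2] + B[2][2] = 8 + 2 = 10) = 5 (attained at k = 1)
  C[2][0] = min over k of (A[2][0] + B[0][0] = 0 + 7 = 7, A[2][1] + B[1][0] = 9 + 8 = 17, A[2][2] + B[2][0] = 2 + 1 = 3) = 3 (attained at k = 2)
  C[2][1] = min over k of (A[2][0] + B[0][1] = 0 + -5 = -5, A[2][1] + B[1][1] = 9 + 7 = 16, A[2][2] + B[2][1] = 2 + 5 = 7) = -5 (attained at k = 0)
  C[2][2] = min over k of (A[2][0] + B[0][2] = 0 + 8 = 8, A[2][1] + B[1][2] = 9 + -2 = 7, A[2][2] + B[2][2] = 2 + 2 = 4) = 4 (attained at k = 2)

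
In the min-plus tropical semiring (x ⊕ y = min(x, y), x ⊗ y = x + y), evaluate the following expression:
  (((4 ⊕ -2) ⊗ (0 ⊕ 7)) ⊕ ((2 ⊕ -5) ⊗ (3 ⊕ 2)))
(((4 ⊕ -2) ⊗ (0 ⊕ 7)) ⊕ ((2 ⊕ -5) ⊗ (3 ⊕ 2))) = -3

Expand innermost to outermost. Recall ⊕ takes the minimum of its arguments and ⊗ takes their sum. Working out the expression (((4 ⊕ -2) ⊗ (0 ⊕ 7)) ⊕ ((2 ⊕ -5) ⊗ (3 ⊕ 2))) gives -3.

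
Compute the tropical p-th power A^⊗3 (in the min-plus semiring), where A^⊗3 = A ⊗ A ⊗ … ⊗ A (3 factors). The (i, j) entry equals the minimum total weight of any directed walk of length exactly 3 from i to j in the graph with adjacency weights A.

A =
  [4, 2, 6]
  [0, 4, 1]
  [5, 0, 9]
A^⊗3 =
  [6, 3, 7]
  [1, 5, 2]
  [4, 1, 5]

Each entry (A^⊗3)_ij equals the minimum over all length-3 walks i = v_0 → v_1 → … → v_3 = j of Σ_t A[v_t][v_{t+1}]. For example, for (i, j) = (0, 2) we minimise over 9 possible intermediate vertex sequences; the minimum is 7, attained along the walk 0 → 0 → 1 → 2.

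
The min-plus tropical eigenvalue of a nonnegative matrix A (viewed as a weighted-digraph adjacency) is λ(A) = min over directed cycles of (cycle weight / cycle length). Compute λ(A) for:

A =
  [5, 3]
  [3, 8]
λ(A) = 3

Enumerate directed cycles and compute their means (weight / length). Sample:
  cycle 0 → 0: weight = 5, length = 1, mean = 5/1 ≈ 5.000
  cycle 1 → 1: weight = 8, length = 1, mean = 8/1 ≈ 8.000
  cycle 0 → 1 → 0: weight = 6, length = 2, mean = 6/2 ≈ 3.000
  cycle 1 → 0 → 1: weight = 6, length = 2, mean = 6/2 ≈ 3.000
Minimum mean = 3.000, attained e.g. along the cycle 0 → 1 → 0 with weight 6 and length 2. So λ(A) = 6/2 = 3.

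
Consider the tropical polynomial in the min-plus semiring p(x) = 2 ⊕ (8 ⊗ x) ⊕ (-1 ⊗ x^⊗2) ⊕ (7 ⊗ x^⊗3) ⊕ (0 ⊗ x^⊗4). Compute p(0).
p(0) = -1

A tropical monomial a ⊗ x^⊗i evaluates to a + i · x. Evaluating each term at x = 0:
  Term 0 contributes 2 + 0 · 0 = 2
  Term 1 contributes 8 + 1 · 0 = 8
  Term 2 contributes -1 + 2 · 0 = -1
  Term 3 contributes 7 + 3 · 0 = 7
  Term 4 contributes 0 + 4 · 0 = 0
p(0) = ⊕ of these = min[2, 8, -1, 7, 0] = -1.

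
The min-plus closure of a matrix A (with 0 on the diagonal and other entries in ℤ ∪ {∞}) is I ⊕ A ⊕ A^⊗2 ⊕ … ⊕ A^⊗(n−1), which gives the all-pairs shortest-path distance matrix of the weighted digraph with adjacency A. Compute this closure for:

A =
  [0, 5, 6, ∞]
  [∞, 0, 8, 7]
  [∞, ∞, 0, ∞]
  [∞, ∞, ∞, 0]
Closure =
  [0, 5, 6, 12]
  [∞, 0, 8, 7]
  [∞, ∞, 0, ∞]
  [∞, ∞, ∞, 0]

This is the Floyd-Warshall all-pairs shortest-path computation. For each intermediate vertex k = 0, 1, …, 3, update dist[i][j] ← min(dist[i][j], dist[i][k] + dist[k][j]). The final matrix gives, for each (i, j), the minimum total weight of any directed path from i to j (possibly empty when i = j).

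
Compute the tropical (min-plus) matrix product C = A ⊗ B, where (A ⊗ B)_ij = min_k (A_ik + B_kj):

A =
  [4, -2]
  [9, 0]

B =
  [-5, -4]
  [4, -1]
A ⊗ B =
  [-1, -3]
  [4, -1]

Apply the min-plus product entry-by-entry:
  C[0][0] = min over k of (A[0][0] + B[0][0] = 4 + -5 = -1, A[0][1] + B[1][0] = -2 + 4 = 2) = -1 (attained at k = 0)
  C[0][1] = min over k of (A[0][0] + B[0][1] = 4 + -4 = 0, A[0][1] + B[1][1] = -2 + -1 = -3) = -3 (attained at k = 1)
  C[1][0] = min over k of (A[1][0] + B[0][0] = 9 + -5 = 4, A[1][1] + B[1][0] = 0 + 4 = 4) = 4 (attained at k = 0)
  C[1][1] = min over k of (A[1][0] + B[0][1] = 9 + -4 = 5, A[1][1] + B[1][1] = 0 + -1 = -1) = -1 (attained at k = 1)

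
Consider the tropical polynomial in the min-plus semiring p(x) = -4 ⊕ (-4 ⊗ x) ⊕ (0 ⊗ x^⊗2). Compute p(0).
p(0) = -4

A tropical monomial a ⊗ x^⊗i evaluates to a + i · x. Evaluating each term at x = 0:
  Term 0 contributes -4 + 0 · 0 = -4
  Term 1 contributes -4 + 1 · 0 = -4
  Term 2 contributes 0 + 2 · 0 = 0
p(0) = ⊕ of these = min[-4, -4, 0] = -4.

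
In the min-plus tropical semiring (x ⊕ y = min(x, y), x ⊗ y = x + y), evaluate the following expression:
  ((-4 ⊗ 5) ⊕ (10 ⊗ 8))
((-4 ⊗ 5) ⊕ (10 ⊗ 8)) = 1

Expand innermost to outermost. Recall ⊕ takes the minimum of its arguments and ⊗ takes their sum. Working out the expression ((-4 ⊗ 5) ⊕ (10 ⊗ 8)) gives 1.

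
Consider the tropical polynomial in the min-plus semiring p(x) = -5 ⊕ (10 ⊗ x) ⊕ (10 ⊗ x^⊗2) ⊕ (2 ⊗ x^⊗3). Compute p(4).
p(4) = -5

A tropical monomial a ⊗ x^⊗i evaluates to a + i · x. Evaluating each term at x = 4:
  Term 0 contributes -5 + 0 · 4 = -5
  Term 1 contributes 10 + 1 · 4 = 14
  Term 2 contributes 10 + 2 · 4 = 18
  Term 3 contributes 2 + 3 · 4 = 14
p(4) = ⊕ of these = min[-5, 14, 18, 14] = -5.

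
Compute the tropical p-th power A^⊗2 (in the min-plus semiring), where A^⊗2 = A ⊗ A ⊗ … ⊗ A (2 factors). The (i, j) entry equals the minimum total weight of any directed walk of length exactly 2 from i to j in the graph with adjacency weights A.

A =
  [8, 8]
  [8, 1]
A^⊗2 =
  [16, 9]
  [9, 2]

Each entry (A^⊗2)_ij equals the minimum over all length-2 walks i = v_0 → v_1 → … → v_2 = j of Σ_t A[v_t][v_{t+1}]. For example, for (i, j) = (0, 1) we minimise over 2 possible intermediate vertex sequences; the minimum is 9, attained along the walk 0 → 1 → 1.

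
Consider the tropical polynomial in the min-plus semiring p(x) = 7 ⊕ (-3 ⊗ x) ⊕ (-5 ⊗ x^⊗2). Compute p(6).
p(6) = 3

A tropical monomial a ⊗ x^⊗i evaluates to a + i · x. Evaluating each term at x = 6:
  Term 0 contributes 7 + 0 · 6 = 7
  Term 1 contributes -3 + 1 · 6 = 3
  Term 2 contributes -5 + 2 · 6 = 7
p(6) = ⊕ of these = min[7, 3, 7] = 3.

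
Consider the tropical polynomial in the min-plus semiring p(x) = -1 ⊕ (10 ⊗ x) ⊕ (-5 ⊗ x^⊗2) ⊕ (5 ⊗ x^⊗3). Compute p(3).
p(3) = -1

A tropical monomial a ⊗ x^⊗i evaluates to a + i · x. Evaluating each term at x = 3:
  Term 0 contributes -1 + 0 · 3 = -1
  Term 1 contributes 10 + 1 · 3 = 13
  Term 2 contributes -5 + 2 · 3 = 1
  Term 3 contributes 5 + 3 · 3 = 14
p(3) = ⊕ of these = min[-1, 13, 1, 14] = -1.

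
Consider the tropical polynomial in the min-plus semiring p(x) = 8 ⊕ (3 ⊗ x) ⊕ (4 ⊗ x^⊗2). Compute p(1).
p(1) = 4

A tropical monomial a ⊗ x^⊗i evaluates to a + i · x. Evaluating each term at x = 1:
  Term 0 contributes 8 + 0 · 1 = 8
  Term 1 contributes 3 + 1 · 1 = 4
  Term 2 contributes 4 + 2 · 1 = 6
p(1) = ⊕ of these = min[8, 4, 6] = 4.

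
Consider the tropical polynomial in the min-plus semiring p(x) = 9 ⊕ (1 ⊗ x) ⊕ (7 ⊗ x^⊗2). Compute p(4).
p(4) = 5

A tropical monomial a ⊗ x^⊗i evaluates to a + i · x. Evaluating each term at x = 4:
  Term 0 contributes 9 + 0 · 4 = 9
  Term 1 contributes 1 + 1 · 4 = 5
  Term 2 contributes 7 + 2 · 4 = 15
p(4) = ⊕ of these = min[9, 5, 15] = 5.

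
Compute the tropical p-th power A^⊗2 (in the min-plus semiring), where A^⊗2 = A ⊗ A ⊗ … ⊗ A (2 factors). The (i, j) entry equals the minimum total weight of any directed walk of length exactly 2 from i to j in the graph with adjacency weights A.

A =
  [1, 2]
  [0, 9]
A^⊗2 =
  [2, 3]
  [1, 2]

Each entry (A^⊗2)_ij equals the minimum over all length-2 walks i = v_0 → v_1 → … → v_2 = j of Σ_t A[v_t][v_{t+1}]. For example, for (i, j) = (0, 1) we minimise over 2 possible intermediate vertex sequences; the minimum is 3, attained along the walk 0 → 0 → 1.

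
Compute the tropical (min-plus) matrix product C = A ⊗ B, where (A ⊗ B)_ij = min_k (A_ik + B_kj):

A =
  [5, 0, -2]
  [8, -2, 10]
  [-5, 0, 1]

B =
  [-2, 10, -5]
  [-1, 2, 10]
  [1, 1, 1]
A ⊗ B =
  [-1, -1, -1]
  [-3, 0, 3]
  [-7, 2, -10]

Apply the min-plus product entry-by-entry:
  C[0][0] = min over k of (A[0][0] + B[0][0] = 5 + -2 = 3, A[0][1] + B[1][0] = 0 + -1 = -1, A[0][2] + B[2][0] = -2 + 1 = -1) = -1 (attained at k = 1)
  C[0][1] = min over k of (A[0][0] + B[0][1] = 5 + 10 = 15, A[0][1] + B[1][1] = 0 + 2 = 2, A[0][2] + B[2][1] = -2 + 1 = -1) = -1 (attained at k = 2)
  C[0][2] = min over k of (A[0][0] + B[0][2] = 5 + -5 = 0, A[0][1] + B[1][2] = 0 + 10 = 10, A[0][2] + B[2][2] = -2 + 1 = -1) = -1 (attained at k = 2)
  C[1][0] = min over k of (A[1][0] + B[0][0] = 8 + -2 = 6, A[1][1] + B[1][0] = -2 + -1 = -3, A[1][2] + B[2][0] = 10 + 1 = 11) = -3 (attained at k = 1)
  C[1][1] = min over k of (A[1][0] + B[0][1] = 8 + 10 = 18, A[1][1] + B[1][1] = -2 + 2 = 0, A[1][2] + B[2][1] = 10 + 1 = 11) = 0 (attained at k = 1)
  C[1][2] = min over k of (A[1][0] + B[0][2] = 8 + -5 = 3, A[1][1] + B[1][2] = -2 + 10 = 8, A[1][2] + B[2][2] = 10 + 1 = 11) = 3 (attained at k = 0)
  C[2][0] = min over k of (A[2][0] + B[0][0] = -5 + -2 = -7, A[2][1] + B[1][0] = 0 + -1 = -1, A[2][2] + B[2][0] = 1 + 1 = 2) = -7 (attained at k = 0)
  C[2][1] = min over k of (A[2][0] + B[0][1] = -5 + 10 = 5, A[2][1] + B[1][1] = 0 + 2 = 2, A[2][2] + B[2][1] = 1 + 1 = 2) = 2 (attained at k = 1)
  C[2][2] = min over k of (A[2][0] + B[0][2] = -5 + -5 = -10, A[2][1] + B[1][2] = 0 + 10 = 10, A[2][2] + B[2][2] = 1 + 1 = 2) = -10 (attained at k = 0)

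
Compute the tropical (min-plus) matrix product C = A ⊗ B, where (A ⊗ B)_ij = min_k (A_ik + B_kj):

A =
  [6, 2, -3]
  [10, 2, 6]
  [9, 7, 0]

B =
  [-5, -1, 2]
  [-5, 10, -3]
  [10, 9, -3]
A ⊗ B =
  [-3, 5, -6]
  [-3, 9, -1]
  [2, 8, -3]

Apply the min-plus product entry-by-entry:
  C[0][0] = min over k of (A[0][0] + B[0][0] = 6 + -5 = 1, A[0][1] + B[1][0] = 2 + -5 = -3, A[0][2] + B[2][0] = -3 + 10 = 7) = -3 (attained at k = 1)
  C[0][1] = min over k of (A[0][0] + B[0][1] = 6 + -1 = 5, A[0][1] + B[1][1] = 2 + 10 = 12, A[0][2] + B[2][1] = -3 + 9 = 6) = 5 (attained at k = 0)
  C[0][2] = min over k of (A[0][0] + B[0][2] = 6 + 2 = 8, A[0][1] + B[1][2] = 2 + -3 = -1, A[0][2] + B[2][2] = -3 + -3 = -6) = -6 (attained at k = 2)
  C[1][0] = min over k of (A[1][0] + B[0][0] = 10 + -5 = 5, A[1][1] + B[1][0] = 2 + -5 = -3, A[1][2] + B[2][0] = 6 + 10 = 16) = -3 (attained at k = 1)
  C[1][1] = min over k of (A[1][0] + B[0][1] = 10 + -1 = 9, A[1][1] + B[1][1] = 2 + 10 = 12, A[1][2] + B[2][1] = 6 + 9 = 15) = 9 (attained at k = 0)
  C[1][2] = min over k of (A[1][0] + B[0][2] = 10 + 2 = 12, A[1][1] + B[1][2] = 2 + -3 = -1, A[1][2] + B[2][2] = 6 + -3 = 3) = -1 (attained at k = 1)
  C[2][0] = min over k of (A[2][0] + B[0][0] = 9 + -5 = 4, A[2][1] + B[1][0] = 7 + -5 = 2, A[2][2] + B[2][0] = 0 + 10 = 10) = 2 (attained at k = 1)
  C[2][1] = min over k of (A[2][0] + B[0][1] = 9 + -1 = 8, A[2][1] + B[1][1] = 7 + 10 = 17, A[2][2] + B[2][1] = 0 + 9 = 9) = 8 (attained at k = 0)
  C[2][2] = min over k of (A[2][0] + B[0][2] = 9 + 2 = 11, A[2][1] + B[1][2] = 7 + -3 = 4, A[2][2] + B[2][2] = 0 + -3 = -3) = -3 (attained at k = 2)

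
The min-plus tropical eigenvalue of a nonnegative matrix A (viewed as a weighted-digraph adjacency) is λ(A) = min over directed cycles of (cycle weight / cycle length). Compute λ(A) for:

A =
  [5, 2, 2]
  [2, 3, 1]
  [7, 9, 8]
λ(A) = 2

Enumerate directed cycles and compute their means (weight / length). Sample:
  cycle 0 → 0: weight = 5, length = 1, mean = 5/1 ≈ 5.000
  cycle 1 → 1: weight = 3, length = 1, mean = 3/1 ≈ 3.000
  cycle 2 → 2: weight = 8, length = 1, mean = 8/1 ≈ 8.000
  cycle 0 → 1 → 0: weight = 4, length = 2, mean = 4/2 ≈ 2.000
  cycle 0 → 2 → 0: weight = 9, length = 2, mean = 9/2 ≈ 4.500
  cycle 1 → 0 → 1: weight = 4, length = 2, mean = 4/2 ≈ 2.000
Minimum mean = 2.000, attained e.g. along the cycle 0 → 1 → 0 with weight 4 and length 2. So λ(A) = 4/2 = 2.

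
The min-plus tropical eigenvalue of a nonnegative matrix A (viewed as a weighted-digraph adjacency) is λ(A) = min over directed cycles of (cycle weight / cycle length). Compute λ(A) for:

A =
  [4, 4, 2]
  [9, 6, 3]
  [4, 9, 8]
λ(A) = 3

Enumerate directed cycles and compute their means (weight / length). Sample:
  cycle 0 → 0: weight = 4, length = 1, mean = 4/1 ≈ 4.000
  cycle 1 → 1: weight = 6, length = 1, mean = 6/1 ≈ 6.000
  cycle 2 → 2: weight = 8, length = 1, mean = 8/1 ≈ 8.000
  cycle 0 → 1 → 0: weight = 13, length = 2, mean = 13/2 ≈ 6.500
  cycle 0 → 2 → 0: weight = 6, length = 2, mean = 6/2 ≈ 3.000
  cycle 1 → 0 → 1: weight = 13, length = 2, mean = 13/2 ≈ 6.500
Minimum mean = 3.000, attained e.g. along the cycle 0 → 2 → 0 with weight 6 and length 2. So λ(A) = 6/2 = 3.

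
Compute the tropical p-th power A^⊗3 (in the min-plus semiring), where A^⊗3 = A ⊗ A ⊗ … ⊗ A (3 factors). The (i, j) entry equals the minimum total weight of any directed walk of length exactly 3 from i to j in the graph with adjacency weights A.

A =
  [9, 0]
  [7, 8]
A^⊗3 =
  [15, 7]
  [14, 15]

Each entry (A^⊗3)_ij equals the minimum over all length-3 walks i = v_0 → v_1 → … → v_3 = j of Σ_t A[v_t][v_{t+1}]. For example, for (i, j) = (0, 1) we minimise over 4 possible intermediate vertex sequences; the minimum is 7, attained along the walk 0 → 1 → 0 → 1.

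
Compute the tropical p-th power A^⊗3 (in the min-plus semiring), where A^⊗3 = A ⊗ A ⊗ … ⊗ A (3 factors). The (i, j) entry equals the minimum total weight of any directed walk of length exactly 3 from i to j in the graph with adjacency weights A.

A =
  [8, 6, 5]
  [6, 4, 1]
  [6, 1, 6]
A^⊗3 =
  [12, 8, 7]
  [8, 6, 3]
  [8, 3, 6]

Each entry (A^⊗3)_ij equals the minimum over all length-3 walks i = v_0 → v_1 → … → v_3 = j of Σ_t A[v_t][v_{t+1}]. For example, for (i, j) = (0, 2) we minimise over 9 possible intermediate vertex sequences; the minimum is 7, attained along the walk 0 → 2 → 1 → 2.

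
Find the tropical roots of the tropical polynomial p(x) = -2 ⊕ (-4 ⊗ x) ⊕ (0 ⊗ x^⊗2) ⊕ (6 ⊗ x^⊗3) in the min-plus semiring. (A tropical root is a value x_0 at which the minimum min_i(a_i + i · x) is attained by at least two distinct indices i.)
Roots: {-6, -4, 2}

Each tropical root is a break point of the lower envelope of the lines y = a_i + i · x (there are 4 lines, with slopes 0, 1, ..., 3). Only the lines that attain the minimum somewhere contribute to roots; other lines are dominated. Here the surviving (envelope) indices are i = 3, i = 2, i = 1, i = 0.
Intersections between consecutive envelope lines give the roots: for adjacent envelope indices i < j the intersection is x = (a_i − a_j) / (j − i). Reading off the sorted break points: {-6, -4, 2}.
Verification: at each break x_0, at least two indices attain the minimum of min_i(a_i + i · x_0).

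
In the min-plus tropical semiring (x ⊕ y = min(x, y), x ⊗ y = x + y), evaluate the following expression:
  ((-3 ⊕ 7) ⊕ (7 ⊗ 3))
((-3 ⊕ 7) ⊕ (7 ⊗ 3)) = -3

Expand innermost to outermost. Recall ⊕ takes the minimum of its arguments and ⊗ takes their sum. Working out the expression ((-3 ⊕ 7) ⊕ (7 ⊗ 3)) gives -3.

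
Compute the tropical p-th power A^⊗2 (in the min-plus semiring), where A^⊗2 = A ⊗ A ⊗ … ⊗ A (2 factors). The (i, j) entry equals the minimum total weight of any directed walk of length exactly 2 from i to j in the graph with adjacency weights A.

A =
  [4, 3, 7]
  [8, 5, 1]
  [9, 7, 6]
A^⊗2 =
  [8, 7, 4]
  [10, 8, 6]
  [13, 12, 8]

Each entry (A^⊗2)_ij equals the minimum over all length-2 walks i = v_0 → v_1 → … → v_2 = j of Σ_t A[v_t][v_{t+1}]. For example, for (i, j) = (0, 2) we minimise over 3 possible intermediate vertex sequences; the minimum is 4, attained along the walk 0 → 1 → 2.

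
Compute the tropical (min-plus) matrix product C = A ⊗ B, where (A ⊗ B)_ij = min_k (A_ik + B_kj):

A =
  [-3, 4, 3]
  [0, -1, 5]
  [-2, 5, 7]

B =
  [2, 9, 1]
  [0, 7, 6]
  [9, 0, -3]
A ⊗ B =
  [-1, 3, -2]
  [-1, 5, 1]
  [0, 7, -1]

Apply the min-plus product entry-by-entry:
  C[0][0] = min over k of (A[0][0] + B[0][0] = -3 + 2 = -1, A[0][1] + B[1][0] = 4 + 0 = 4, A[0][2] + B[2][0] = 3 + 9 = 12) = -1 (attained at k = 0)
  C[0][1] = min over k of (A[0][0] + B[0][1] = -3 + 9 = 6, A[0][1] + B[1][1] = 4 + 7 = 11, A[0][2] + B[2][1] = 3 + 0 = 3) = 3 (attained at k = 2)
  C[0][2] = min over k of (A[0][0] + B[0][2] = -3 + 1 = -2, A[0][1] + B[1][2] = 4 + 6 = 10, A[0][2] + B[2][2] = 3 + -3 = 0) = -2 (attained at k = 0)
  C[1][0] = min over k of (A[1][0] + B[0][0] = 0 + 2 = 2, A[1][1] + B[1][0] = -1 + 0 = -1, A[1][2] + B[2][0] = 5 + 9 = 14) = -1 (attained at k = 1)
  C[1][1] = min over k of (A[1][0] + B[0][1] = 0 + 9 = 9, A[1][1] + B[1][1] = -1 + 7 = 6, A[1][2] + B[2][1] = 5 + 0 = 5) = 5 (attained at k = 2)
  C[1][2] = min over k of (A[1][0] + B[0][2] = 0 + 1 = 1, A[1][1] + B[1][2] = -1 + 6 = 5, A[1][2] + B[2][2] = 5 + -3 = 2) = 1 (attained at k = 0)
  C[2][0] = min over k of (A[2][0] + B[0][0] = -2 + 2 = 0, A[2][1] + B[1][0] = 5 + 0 = 5, A[2][2] + B[2][0] = 7 + 9 = 16) = 0 (attained at k = 0)
  C[2][1] = min over k of (A[2][0] + B[0][1] = -2 + 9 = 7, A[2][1] + B[1][1] = 5 + 7 = 12, A[2][2] + B[2][1] = 7 + 0 = 7) = 7 (attained at k = 0)
  C[2][2] = min over k of (A[2][0] + B[0][2] = -2 + 1 = -1, A[2][1] + B[1][2] = 5 + 6 = 11, A[2][2] + B[2][2] = 7 + -3 = 4) = -1 (attained at k = 0)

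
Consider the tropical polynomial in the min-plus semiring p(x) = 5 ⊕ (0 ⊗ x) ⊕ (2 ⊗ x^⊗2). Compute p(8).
p(8) = 5

A tropical monomial a ⊗ x^⊗i evaluates to a + i · x. Evaluating each term at x = 8:
  Term 0 contributes 5 + 0 · 8 = 5
  Term 1 contributes 0 + 1 · 8 = 8
  Term 2 contributes 2 + 2 · 8 = 18
p(8) = ⊕ of these = min[5, 8, 18] = 5.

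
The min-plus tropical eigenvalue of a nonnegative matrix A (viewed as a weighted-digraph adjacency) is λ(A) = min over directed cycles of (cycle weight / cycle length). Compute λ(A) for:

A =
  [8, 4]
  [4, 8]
λ(A) = 4

Enumerate directed cycles and compute their means (weight / length). Sample:
  cycle 0 → 0: weight = 8, length = 1, mean = 8/1 ≈ 8.000
  cycle 1 → 1: weight = 8, length = 1, mean = 8/1 ≈ 8.000
  cycle 0 → 1 → 0: weight = 8, length = 2, mean = 8/2 ≈ 4.000
  cycle 1 → 0 → 1: weight = 8, length = 2, mean = 8/2 ≈ 4.000
Minimum mean = 4.000, attained e.g. along the cycle 0 → 1 → 0 with weight 8 and length 2. So λ(A) = 8/2 = 4.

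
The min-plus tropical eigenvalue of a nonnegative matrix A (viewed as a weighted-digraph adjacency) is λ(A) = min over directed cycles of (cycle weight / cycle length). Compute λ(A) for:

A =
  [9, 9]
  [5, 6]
λ(A) = 6

Enumerate directed cycles and compute their means (weight / length). Sample:
  cycle 0 → 0: weight = 9, length = 1, mean = 9/1 ≈ 9.000
  cycle 1 → 1: weight = 6, length = 1, mean = 6/1 ≈ 6.000
  cycle 0 → 1 → 0: weight = 14, length = 2, mean = 14/2 ≈ 7.000
  cycle 1 → 0 → 1: weight = 14, length = 2, mean = 14/2 ≈ 7.000
Minimum mean = 6.000, attained e.g. along the cycle 1 → 1 with weight 6 and length 1. So λ(A) = 6/1 = 6.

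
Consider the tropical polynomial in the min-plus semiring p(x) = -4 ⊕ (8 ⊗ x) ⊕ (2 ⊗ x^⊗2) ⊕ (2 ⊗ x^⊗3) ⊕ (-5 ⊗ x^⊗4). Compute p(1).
p(1) = -4

A tropical monomial a ⊗ x^⊗i evaluates to a + i · x. Evaluating each term at x = 1:
  Term 0 contributes -4 + 0 · 1 = -4
  Term 1 contributes 8 + 1 · 1 = 9
  Term 2 contributes 2 + 2 · 1 = 4
  Term 3 contributes 2 + 3 · 1 = 5
  Term 4 contributes -5 + 4 · 1 = -1
p(1) = ⊕ of these = min[-4, 9, 4, 5, -1] = -4.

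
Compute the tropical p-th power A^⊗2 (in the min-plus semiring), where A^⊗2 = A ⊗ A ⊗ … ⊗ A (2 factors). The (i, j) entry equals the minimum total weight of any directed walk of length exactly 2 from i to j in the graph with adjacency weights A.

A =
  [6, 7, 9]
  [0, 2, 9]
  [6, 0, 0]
A^⊗2 =
  [7, 9, 9]
  [2, 4, 9]
  [0, 0, 0]

Each entry (A^⊗2)_ij equals the minimum over all length-2 walks i = v_0 → v_1 → … → v_2 = j of Σ_t A[v_t][v_{t+1}]. For example, for (i, j) = (0, 2) we minimise over 3 possible intermediate vertex sequences; the minimum is 9, attained along the walk 0 → 2 → 2.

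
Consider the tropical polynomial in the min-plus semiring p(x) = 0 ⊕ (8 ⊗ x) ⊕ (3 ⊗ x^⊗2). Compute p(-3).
p(-3) = -3

A tropical monomial a ⊗ x^⊗i evaluates to a + i · x. Evaluating each term at x = -3:
  Term 0 contributes 0 + 0 · -3 = 0
  Term 1 contributes 8 + 1 · -3 = 5
  Term 2 contributes 3 + 2 · -3 = -3
p(-3) = ⊕ of these = min[0, 5, -3] = -3.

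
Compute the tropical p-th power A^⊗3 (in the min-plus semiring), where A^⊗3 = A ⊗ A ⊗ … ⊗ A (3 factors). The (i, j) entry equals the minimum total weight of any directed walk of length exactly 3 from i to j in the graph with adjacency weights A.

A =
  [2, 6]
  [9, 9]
A^⊗3 =
  [6, 10]
  [13, 17]

Each entry (A^⊗3)_ij equals the minimum over all length-3 walks i = v_0 → v_1 → … → v_3 = j of Σ_t A[v_t][v_{t+1}]. For example, for (i, j) = (0, 1) we minimise over 4 possible intermediate vertex sequences; the minimum is 10, attained along the walk 0 → 0 → 0 → 1.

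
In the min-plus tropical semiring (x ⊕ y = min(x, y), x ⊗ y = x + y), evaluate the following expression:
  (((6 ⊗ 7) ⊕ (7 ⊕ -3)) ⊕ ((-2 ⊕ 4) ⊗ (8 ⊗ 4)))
(((6 ⊗ 7) ⊕ (7 ⊕ -3)) ⊕ ((-2 ⊕ 4) ⊗ (8 ⊗ 4))) = -3

Expand innermost to outermost. Recall ⊕ takes the minimum of its arguments and ⊗ takes their sum. Working out the expression (((6 ⊗ 7) ⊕ (7 ⊕ -3)) ⊕ ((-2 ⊕ 4) ⊗ (8 ⊗ 4))) gives -3.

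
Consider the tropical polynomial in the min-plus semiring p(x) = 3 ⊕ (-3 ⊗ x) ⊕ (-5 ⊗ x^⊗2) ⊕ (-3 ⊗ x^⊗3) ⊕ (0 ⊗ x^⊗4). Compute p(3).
p(3) = 0

A tropical monomial a ⊗ x^⊗i evaluates to a + i · x. Evaluating each term at x = 3:
  Term 0 contributes 3 + 0 · 3 = 3
  Term 1 contributes -3 + 1 · 3 = 0
  Term 2 contributes -5 + 2 · 3 = 1
  Term 3 contributes -3 + 3 · 3 = 6
  Term 4 contributes 0 + 4 · 3 = 12
p(3) = ⊕ of these = min[3, 0, 1, 6, 12] = 0.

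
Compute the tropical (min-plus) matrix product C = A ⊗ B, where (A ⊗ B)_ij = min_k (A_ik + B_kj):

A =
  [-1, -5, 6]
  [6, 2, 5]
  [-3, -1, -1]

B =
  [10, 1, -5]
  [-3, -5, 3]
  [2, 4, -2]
A ⊗ B =
  [-8, -10, -6]
  [-1, -3, 1]
  [-4, -6, -8]

Apply the min-plus product entry-by-entry:
  C[0][0] = min over k of (A[0][0] + B[0][0] = -1 + 10 = 9, A[0][1] + B[1][0] = -5 + -3 = -8, A[0][2] + B[2][0] = 6 + 2 = 8) = -8 (attained at k = 1)
  C[0][1] = min over k of (A[0][0] + B[0][1] = -1 + 1 = 0, A[0][1] + B[1][1] = -5 + -5 = -10, A[0][2] + B[2][1] = 6 + 4 = 10) = -10 (attained at k = 1)
  C[0][2] = min over k of (A[0][0] + B[0][2] = -1 + -5 = -6, A[0][1] + B[1][2] = -5 + 3 = -2, A[0][2] + B[2][2] = 6 + -2 = 4) = -6 (attained at k = 0)
  C[1][0] = min over k of (A[1][0] + B[0][0] = 6 + 10 = 16, A[1][1] + B[1][0] = 2 + -3 = -1, A[1][2] + B[2][0] = 5 + 2 = 7) = -1 (attained at k = 1)
  C[1][1] = min over k of (A[1][0] + B[0][1] = 6 + 1 = 7, A[1][1] + B[1][1] = 2 + -5 = -3, A[1][2] + B[2][1] = 5 + 4 = 9) = -3 (attained at k = 1)
  C[1][2] = min over k of (A[1][0] + B[0][2] = 6 + -5 = 1, A[1][1] + B[1][2] = 2 + 3 = 5, A[1][2] + B[2][2] = 5 + -2 = 3) = 1 (attained at k = 0)
  C[2][0] = min over k of (A[2][0] + B[0][0] = -3 + 10 = 7, A[2][1] + B[1][0] = -1 + -3 = -4, A[2][2] + B[2][0] = -1 + 2 = 1) = -4 (attained at k = 1)
  C[2][1] = min over k of (A[2][0] + B[0][1] = -3 + 1 = -2, A[2][1] + B[1][1] = -1 + -5 = -6, A[2][2] + B[2][1] = -1 + 4 = 3) = -6 (attained at k = 1)
  C[2][2] = min over k of (A[2][0] + B[0][2] = -3 + -5 = -8, A[2][1] + B[1][2] = -1 + 3 = 2, A[2][2] + B[2][2] = -1 + -2 = -3) = -8 (attained at k = 0)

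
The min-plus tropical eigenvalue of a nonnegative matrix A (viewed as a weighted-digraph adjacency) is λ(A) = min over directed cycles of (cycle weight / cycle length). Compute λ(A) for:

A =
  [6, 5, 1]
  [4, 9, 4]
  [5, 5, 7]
λ(A) = 3

Enumerate directed cycles and compute their means (weight / length). Sample:
  cycle 0 → 0: weight = 6, length = 1, mean = 6/1 ≈ 6.000
  cycle 1 → 1: weight = 9, length = 1, mean = 9/1 ≈ 9.000
  cycle 2 → 2: weight = 7, length = 1, mean = 7/1 ≈ 7.000
  cycle 0 → 1 → 0: weight = 9, length = 2, mean = 9/2 ≈ 4.500
  cycle 0 → 2 → 0: weight = 6, length = 2, mean = 6/2 ≈ 3.000
  cycle 1 → 0 → 1: weight = 9, length = 2, mean = 9/2 ≈ 4.500
Minimum mean = 3.000, attained e.g. along the cycle 0 → 2 → 0 with weight 6 and length 2. So λ(A) = 6/2 = 3.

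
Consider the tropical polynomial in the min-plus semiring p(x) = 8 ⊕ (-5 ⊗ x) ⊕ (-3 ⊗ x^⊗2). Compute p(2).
p(2) = -3

A tropical monomial a ⊗ x^⊗i evaluates to a + i · x. Evaluating each term at x = 2:
  Term 0 contributes 8 + 0 · 2 = 8
  Term 1 contributes -5 + 1 · 2 = -3
  Term 2 contributes -3 + 2 · 2 = 1
p(2) = ⊕ of these = min[8, -3, 1] = -3.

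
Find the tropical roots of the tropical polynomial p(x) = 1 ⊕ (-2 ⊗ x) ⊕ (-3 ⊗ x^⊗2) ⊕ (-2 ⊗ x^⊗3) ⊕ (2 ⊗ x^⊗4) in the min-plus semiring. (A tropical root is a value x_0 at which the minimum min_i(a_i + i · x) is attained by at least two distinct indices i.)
Roots: {-4, -1, 1, 3}

Each tropical root is a break point of the lower envelope of the lines y = a_i + i · x (there are 5 lines, with slopes 0, 1, ..., 4). Only the lines that attain the minimum somewhere contribute to roots; other lines are dominated. Here the surviving (envelope) indices are i = 4, i = 3, i = 2, i = 1, i = 0.
Intersections between consecutive envelope lines give the roots: for adjacent envelope indices i < j the intersection is x = (a_i − a_j) / (j − i). Reading off the sorted break points: {-4, -1, 1, 3}.
Verification: at each break x_0, at least two indices attain the minimum of min_i(a_i + i · x_0).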